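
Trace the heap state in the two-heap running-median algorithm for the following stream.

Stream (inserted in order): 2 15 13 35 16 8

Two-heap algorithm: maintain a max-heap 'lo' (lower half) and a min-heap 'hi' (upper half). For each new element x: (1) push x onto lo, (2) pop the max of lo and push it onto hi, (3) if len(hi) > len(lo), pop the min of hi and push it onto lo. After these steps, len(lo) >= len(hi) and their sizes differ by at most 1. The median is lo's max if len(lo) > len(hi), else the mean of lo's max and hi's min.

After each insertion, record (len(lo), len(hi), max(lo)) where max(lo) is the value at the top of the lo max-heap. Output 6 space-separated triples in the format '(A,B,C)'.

Step 1: insert 2 -> lo=[2] hi=[] -> (len(lo)=1, len(hi)=0, max(lo)=2)
Step 2: insert 15 -> lo=[2] hi=[15] -> (len(lo)=1, len(hi)=1, max(lo)=2)
Step 3: insert 13 -> lo=[2, 13] hi=[15] -> (len(lo)=2, len(hi)=1, max(lo)=13)
Step 4: insert 35 -> lo=[2, 13] hi=[15, 35] -> (len(lo)=2, len(hi)=2, max(lo)=13)
Step 5: insert 16 -> lo=[2, 13, 15] hi=[16, 35] -> (len(lo)=3, len(hi)=2, max(lo)=15)
Step 6: insert 8 -> lo=[2, 8, 13] hi=[15, 16, 35] -> (len(lo)=3, len(hi)=3, max(lo)=13)

Answer: (1,0,2) (1,1,2) (2,1,13) (2,2,13) (3,2,15) (3,3,13)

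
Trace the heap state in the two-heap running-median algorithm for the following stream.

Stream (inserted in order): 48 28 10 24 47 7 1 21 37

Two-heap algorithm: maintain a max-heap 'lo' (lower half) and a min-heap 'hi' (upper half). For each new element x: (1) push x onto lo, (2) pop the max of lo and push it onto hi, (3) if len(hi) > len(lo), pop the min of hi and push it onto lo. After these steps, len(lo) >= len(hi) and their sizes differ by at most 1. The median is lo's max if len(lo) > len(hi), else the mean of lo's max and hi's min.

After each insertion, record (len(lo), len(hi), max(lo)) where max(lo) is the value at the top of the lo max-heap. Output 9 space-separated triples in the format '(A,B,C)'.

Step 1: insert 48 -> lo=[48] hi=[] -> (len(lo)=1, len(hi)=0, max(lo)=48)
Step 2: insert 28 -> lo=[28] hi=[48] -> (len(lo)=1, len(hi)=1, max(lo)=28)
Step 3: insert 10 -> lo=[10, 28] hi=[48] -> (len(lo)=2, len(hi)=1, max(lo)=28)
Step 4: insert 24 -> lo=[10, 24] hi=[28, 48] -> (len(lo)=2, len(hi)=2, max(lo)=24)
Step 5: insert 47 -> lo=[10, 24, 28] hi=[47, 48] -> (len(lo)=3, len(hi)=2, max(lo)=28)
Step 6: insert 7 -> lo=[7, 10, 24] hi=[28, 47, 48] -> (len(lo)=3, len(hi)=3, max(lo)=24)
Step 7: insert 1 -> lo=[1, 7, 10, 24] hi=[28, 47, 48] -> (len(lo)=4, len(hi)=3, max(lo)=24)
Step 8: insert 21 -> lo=[1, 7, 10, 21] hi=[24, 28, 47, 48] -> (len(lo)=4, len(hi)=4, max(lo)=21)
Step 9: insert 37 -> lo=[1, 7, 10, 21, 24] hi=[28, 37, 47, 48] -> (len(lo)=5, len(hi)=4, max(lo)=24)

Answer: (1,0,48) (1,1,28) (2,1,28) (2,2,24) (3,2,28) (3,3,24) (4,3,24) (4,4,21) (5,4,24)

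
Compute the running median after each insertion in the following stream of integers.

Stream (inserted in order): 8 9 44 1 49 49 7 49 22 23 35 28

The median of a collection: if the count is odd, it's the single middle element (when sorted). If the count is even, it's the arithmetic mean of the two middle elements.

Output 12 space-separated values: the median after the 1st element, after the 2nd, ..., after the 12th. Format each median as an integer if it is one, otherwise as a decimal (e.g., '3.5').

Answer: 8 8.5 9 8.5 9 26.5 9 26.5 22 22.5 23 25.5

Derivation:
Step 1: insert 8 -> lo=[8] (size 1, max 8) hi=[] (size 0) -> median=8
Step 2: insert 9 -> lo=[8] (size 1, max 8) hi=[9] (size 1, min 9) -> median=8.5
Step 3: insert 44 -> lo=[8, 9] (size 2, max 9) hi=[44] (size 1, min 44) -> median=9
Step 4: insert 1 -> lo=[1, 8] (size 2, max 8) hi=[9, 44] (size 2, min 9) -> median=8.5
Step 5: insert 49 -> lo=[1, 8, 9] (size 3, max 9) hi=[44, 49] (size 2, min 44) -> median=9
Step 6: insert 49 -> lo=[1, 8, 9] (size 3, max 9) hi=[44, 49, 49] (size 3, min 44) -> median=26.5
Step 7: insert 7 -> lo=[1, 7, 8, 9] (size 4, max 9) hi=[44, 49, 49] (size 3, min 44) -> median=9
Step 8: insert 49 -> lo=[1, 7, 8, 9] (size 4, max 9) hi=[44, 49, 49, 49] (size 4, min 44) -> median=26.5
Step 9: insert 22 -> lo=[1, 7, 8, 9, 22] (size 5, max 22) hi=[44, 49, 49, 49] (size 4, min 44) -> median=22
Step 10: insert 23 -> lo=[1, 7, 8, 9, 22] (size 5, max 22) hi=[23, 44, 49, 49, 49] (size 5, min 23) -> median=22.5
Step 11: insert 35 -> lo=[1, 7, 8, 9, 22, 23] (size 6, max 23) hi=[35, 44, 49, 49, 49] (size 5, min 35) -> median=23
Step 12: insert 28 -> lo=[1, 7, 8, 9, 22, 23] (size 6, max 23) hi=[28, 35, 44, 49, 49, 49] (size 6, min 28) -> median=25.5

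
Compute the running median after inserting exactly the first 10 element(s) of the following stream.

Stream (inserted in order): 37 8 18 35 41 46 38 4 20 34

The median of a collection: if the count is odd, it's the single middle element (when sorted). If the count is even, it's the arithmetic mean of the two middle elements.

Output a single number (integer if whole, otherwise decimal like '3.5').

Answer: 34.5

Derivation:
Step 1: insert 37 -> lo=[37] (size 1, max 37) hi=[] (size 0) -> median=37
Step 2: insert 8 -> lo=[8] (size 1, max 8) hi=[37] (size 1, min 37) -> median=22.5
Step 3: insert 18 -> lo=[8, 18] (size 2, max 18) hi=[37] (size 1, min 37) -> median=18
Step 4: insert 35 -> lo=[8, 18] (size 2, max 18) hi=[35, 37] (size 2, min 35) -> median=26.5
Step 5: insert 41 -> lo=[8, 18, 35] (size 3, max 35) hi=[37, 41] (size 2, min 37) -> median=35
Step 6: insert 46 -> lo=[8, 18, 35] (size 3, max 35) hi=[37, 41, 46] (size 3, min 37) -> median=36
Step 7: insert 38 -> lo=[8, 18, 35, 37] (size 4, max 37) hi=[38, 41, 46] (size 3, min 38) -> median=37
Step 8: insert 4 -> lo=[4, 8, 18, 35] (size 4, max 35) hi=[37, 38, 41, 46] (size 4, min 37) -> median=36
Step 9: insert 20 -> lo=[4, 8, 18, 20, 35] (size 5, max 35) hi=[37, 38, 41, 46] (size 4, min 37) -> median=35
Step 10: insert 34 -> lo=[4, 8, 18, 20, 34] (size 5, max 34) hi=[35, 37, 38, 41, 46] (size 5, min 35) -> median=34.5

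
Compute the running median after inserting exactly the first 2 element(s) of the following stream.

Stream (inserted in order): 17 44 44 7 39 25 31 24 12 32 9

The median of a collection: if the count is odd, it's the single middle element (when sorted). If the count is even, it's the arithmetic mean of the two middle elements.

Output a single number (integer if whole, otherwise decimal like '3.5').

Answer: 30.5

Derivation:
Step 1: insert 17 -> lo=[17] (size 1, max 17) hi=[] (size 0) -> median=17
Step 2: insert 44 -> lo=[17] (size 1, max 17) hi=[44] (size 1, min 44) -> median=30.5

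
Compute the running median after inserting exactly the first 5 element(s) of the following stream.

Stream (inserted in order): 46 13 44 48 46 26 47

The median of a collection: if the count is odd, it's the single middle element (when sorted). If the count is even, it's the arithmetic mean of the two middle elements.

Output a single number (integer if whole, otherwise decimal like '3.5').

Step 1: insert 46 -> lo=[46] (size 1, max 46) hi=[] (size 0) -> median=46
Step 2: insert 13 -> lo=[13] (size 1, max 13) hi=[46] (size 1, min 46) -> median=29.5
Step 3: insert 44 -> lo=[13, 44] (size 2, max 44) hi=[46] (size 1, min 46) -> median=44
Step 4: insert 48 -> lo=[13, 44] (size 2, max 44) hi=[46, 48] (size 2, min 46) -> median=45
Step 5: insert 46 -> lo=[13, 44, 46] (size 3, max 46) hi=[46, 48] (size 2, min 46) -> median=46

Answer: 46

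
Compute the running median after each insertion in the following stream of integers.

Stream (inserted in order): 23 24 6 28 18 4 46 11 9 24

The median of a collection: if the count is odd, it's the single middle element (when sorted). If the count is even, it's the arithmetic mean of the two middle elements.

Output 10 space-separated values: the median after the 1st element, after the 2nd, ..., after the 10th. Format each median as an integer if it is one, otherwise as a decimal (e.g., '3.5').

Answer: 23 23.5 23 23.5 23 20.5 23 20.5 18 20.5

Derivation:
Step 1: insert 23 -> lo=[23] (size 1, max 23) hi=[] (size 0) -> median=23
Step 2: insert 24 -> lo=[23] (size 1, max 23) hi=[24] (size 1, min 24) -> median=23.5
Step 3: insert 6 -> lo=[6, 23] (size 2, max 23) hi=[24] (size 1, min 24) -> median=23
Step 4: insert 28 -> lo=[6, 23] (size 2, max 23) hi=[24, 28] (size 2, min 24) -> median=23.5
Step 5: insert 18 -> lo=[6, 18, 23] (size 3, max 23) hi=[24, 28] (size 2, min 24) -> median=23
Step 6: insert 4 -> lo=[4, 6, 18] (size 3, max 18) hi=[23, 24, 28] (size 3, min 23) -> median=20.5
Step 7: insert 46 -> lo=[4, 6, 18, 23] (size 4, max 23) hi=[24, 28, 46] (size 3, min 24) -> median=23
Step 8: insert 11 -> lo=[4, 6, 11, 18] (size 4, max 18) hi=[23, 24, 28, 46] (size 4, min 23) -> median=20.5
Step 9: insert 9 -> lo=[4, 6, 9, 11, 18] (size 5, max 18) hi=[23, 24, 28, 46] (size 4, min 23) -> median=18
Step 10: insert 24 -> lo=[4, 6, 9, 11, 18] (size 5, max 18) hi=[23, 24, 24, 28, 46] (size 5, min 23) -> median=20.5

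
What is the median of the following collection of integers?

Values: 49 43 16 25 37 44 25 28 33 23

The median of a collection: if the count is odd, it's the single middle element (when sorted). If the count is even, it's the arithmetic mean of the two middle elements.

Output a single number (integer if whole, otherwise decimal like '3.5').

Step 1: insert 49 -> lo=[49] (size 1, max 49) hi=[] (size 0) -> median=49
Step 2: insert 43 -> lo=[43] (size 1, max 43) hi=[49] (size 1, min 49) -> median=46
Step 3: insert 16 -> lo=[16, 43] (size 2, max 43) hi=[49] (size 1, min 49) -> median=43
Step 4: insert 25 -> lo=[16, 25] (size 2, max 25) hi=[43, 49] (size 2, min 43) -> median=34
Step 5: insert 37 -> lo=[16, 25, 37] (size 3, max 37) hi=[43, 49] (size 2, min 43) -> median=37
Step 6: insert 44 -> lo=[16, 25, 37] (size 3, max 37) hi=[43, 44, 49] (size 3, min 43) -> median=40
Step 7: insert 25 -> lo=[16, 25, 25, 37] (size 4, max 37) hi=[43, 44, 49] (size 3, min 43) -> median=37
Step 8: insert 28 -> lo=[16, 25, 25, 28] (size 4, max 28) hi=[37, 43, 44, 49] (size 4, min 37) -> median=32.5
Step 9: insert 33 -> lo=[16, 25, 25, 28, 33] (size 5, max 33) hi=[37, 43, 44, 49] (size 4, min 37) -> median=33
Step 10: insert 23 -> lo=[16, 23, 25, 25, 28] (size 5, max 28) hi=[33, 37, 43, 44, 49] (size 5, min 33) -> median=30.5

Answer: 30.5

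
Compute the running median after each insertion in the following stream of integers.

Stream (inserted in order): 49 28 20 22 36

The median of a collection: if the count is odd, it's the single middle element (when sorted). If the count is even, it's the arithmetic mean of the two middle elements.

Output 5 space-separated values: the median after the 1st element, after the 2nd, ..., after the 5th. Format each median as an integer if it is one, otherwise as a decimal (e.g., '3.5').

Step 1: insert 49 -> lo=[49] (size 1, max 49) hi=[] (size 0) -> median=49
Step 2: insert 28 -> lo=[28] (size 1, max 28) hi=[49] (size 1, min 49) -> median=38.5
Step 3: insert 20 -> lo=[20, 28] (size 2, max 28) hi=[49] (size 1, min 49) -> median=28
Step 4: insert 22 -> lo=[20, 22] (size 2, max 22) hi=[28, 49] (size 2, min 28) -> median=25
Step 5: insert 36 -> lo=[20, 22, 28] (size 3, max 28) hi=[36, 49] (size 2, min 36) -> median=28

Answer: 49 38.5 28 25 28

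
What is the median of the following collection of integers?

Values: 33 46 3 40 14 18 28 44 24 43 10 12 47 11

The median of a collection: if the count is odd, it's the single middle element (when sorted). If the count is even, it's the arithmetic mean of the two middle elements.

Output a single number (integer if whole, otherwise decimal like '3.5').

Answer: 26

Derivation:
Step 1: insert 33 -> lo=[33] (size 1, max 33) hi=[] (size 0) -> median=33
Step 2: insert 46 -> lo=[33] (size 1, max 33) hi=[46] (size 1, min 46) -> median=39.5
Step 3: insert 3 -> lo=[3, 33] (size 2, max 33) hi=[46] (size 1, min 46) -> median=33
Step 4: insert 40 -> lo=[3, 33] (size 2, max 33) hi=[40, 46] (size 2, min 40) -> median=36.5
Step 5: insert 14 -> lo=[3, 14, 33] (size 3, max 33) hi=[40, 46] (size 2, min 40) -> median=33
Step 6: insert 18 -> lo=[3, 14, 18] (size 3, max 18) hi=[33, 40, 46] (size 3, min 33) -> median=25.5
Step 7: insert 28 -> lo=[3, 14, 18, 28] (size 4, max 28) hi=[33, 40, 46] (size 3, min 33) -> median=28
Step 8: insert 44 -> lo=[3, 14, 18, 28] (size 4, max 28) hi=[33, 40, 44, 46] (size 4, min 33) -> median=30.5
Step 9: insert 24 -> lo=[3, 14, 18, 24, 28] (size 5, max 28) hi=[33, 40, 44, 46] (size 4, min 33) -> median=28
Step 10: insert 43 -> lo=[3, 14, 18, 24, 28] (size 5, max 28) hi=[33, 40, 43, 44, 46] (size 5, min 33) -> median=30.5
Step 11: insert 10 -> lo=[3, 10, 14, 18, 24, 28] (size 6, max 28) hi=[33, 40, 43, 44, 46] (size 5, min 33) -> median=28
Step 12: insert 12 -> lo=[3, 10, 12, 14, 18, 24] (size 6, max 24) hi=[28, 33, 40, 43, 44, 46] (size 6, min 28) -> median=26
Step 13: insert 47 -> lo=[3, 10, 12, 14, 18, 24, 28] (size 7, max 28) hi=[33, 40, 43, 44, 46, 47] (size 6, min 33) -> median=28
Step 14: insert 11 -> lo=[3, 10, 11, 12, 14, 18, 24] (size 7, max 24) hi=[28, 33, 40, 43, 44, 46, 47] (size 7, min 28) -> median=26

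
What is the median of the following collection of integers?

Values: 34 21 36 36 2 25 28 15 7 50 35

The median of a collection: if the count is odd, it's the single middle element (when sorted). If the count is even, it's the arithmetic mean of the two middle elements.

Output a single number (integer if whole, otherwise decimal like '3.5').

Answer: 28

Derivation:
Step 1: insert 34 -> lo=[34] (size 1, max 34) hi=[] (size 0) -> median=34
Step 2: insert 21 -> lo=[21] (size 1, max 21) hi=[34] (size 1, min 34) -> median=27.5
Step 3: insert 36 -> lo=[21, 34] (size 2, max 34) hi=[36] (size 1, min 36) -> median=34
Step 4: insert 36 -> lo=[21, 34] (size 2, max 34) hi=[36, 36] (size 2, min 36) -> median=35
Step 5: insert 2 -> lo=[2, 21, 34] (size 3, max 34) hi=[36, 36] (size 2, min 36) -> median=34
Step 6: insert 25 -> lo=[2, 21, 25] (size 3, max 25) hi=[34, 36, 36] (size 3, min 34) -> median=29.5
Step 7: insert 28 -> lo=[2, 21, 25, 28] (size 4, max 28) hi=[34, 36, 36] (size 3, min 34) -> median=28
Step 8: insert 15 -> lo=[2, 15, 21, 25] (size 4, max 25) hi=[28, 34, 36, 36] (size 4, min 28) -> median=26.5
Step 9: insert 7 -> lo=[2, 7, 15, 21, 25] (size 5, max 25) hi=[28, 34, 36, 36] (size 4, min 28) -> median=25
Step 10: insert 50 -> lo=[2, 7, 15, 21, 25] (size 5, max 25) hi=[28, 34, 36, 36, 50] (size 5, min 28) -> median=26.5
Step 11: insert 35 -> lo=[2, 7, 15, 21, 25, 28] (size 6, max 28) hi=[34, 35, 36, 36, 50] (size 5, min 34) -> median=28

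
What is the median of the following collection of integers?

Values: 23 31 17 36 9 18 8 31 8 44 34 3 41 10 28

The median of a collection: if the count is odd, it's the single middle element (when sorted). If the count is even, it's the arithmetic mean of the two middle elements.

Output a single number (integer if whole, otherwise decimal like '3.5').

Answer: 23

Derivation:
Step 1: insert 23 -> lo=[23] (size 1, max 23) hi=[] (size 0) -> median=23
Step 2: insert 31 -> lo=[23] (size 1, max 23) hi=[31] (size 1, min 31) -> median=27
Step 3: insert 17 -> lo=[17, 23] (size 2, max 23) hi=[31] (size 1, min 31) -> median=23
Step 4: insert 36 -> lo=[17, 23] (size 2, max 23) hi=[31, 36] (size 2, min 31) -> median=27
Step 5: insert 9 -> lo=[9, 17, 23] (size 3, max 23) hi=[31, 36] (size 2, min 31) -> median=23
Step 6: insert 18 -> lo=[9, 17, 18] (size 3, max 18) hi=[23, 31, 36] (size 3, min 23) -> median=20.5
Step 7: insert 8 -> lo=[8, 9, 17, 18] (size 4, max 18) hi=[23, 31, 36] (size 3, min 23) -> median=18
Step 8: insert 31 -> lo=[8, 9, 17, 18] (size 4, max 18) hi=[23, 31, 31, 36] (size 4, min 23) -> median=20.5
Step 9: insert 8 -> lo=[8, 8, 9, 17, 18] (size 5, max 18) hi=[23, 31, 31, 36] (size 4, min 23) -> median=18
Step 10: insert 44 -> lo=[8, 8, 9, 17, 18] (size 5, max 18) hi=[23, 31, 31, 36, 44] (size 5, min 23) -> median=20.5
Step 11: insert 34 -> lo=[8, 8, 9, 17, 18, 23] (size 6, max 23) hi=[31, 31, 34, 36, 44] (size 5, min 31) -> median=23
Step 12: insert 3 -> lo=[3, 8, 8, 9, 17, 18] (size 6, max 18) hi=[23, 31, 31, 34, 36, 44] (size 6, min 23) -> median=20.5
Step 13: insert 41 -> lo=[3, 8, 8, 9, 17, 18, 23] (size 7, max 23) hi=[31, 31, 34, 36, 41, 44] (size 6, min 31) -> median=23
Step 14: insert 10 -> lo=[3, 8, 8, 9, 10, 17, 18] (size 7, max 18) hi=[23, 31, 31, 34, 36, 41, 44] (size 7, min 23) -> median=20.5
Step 15: insert 28 -> lo=[3, 8, 8, 9, 10, 17, 18, 23] (size 8, max 23) hi=[28, 31, 31, 34, 36, 41, 44] (size 7, min 28) -> median=23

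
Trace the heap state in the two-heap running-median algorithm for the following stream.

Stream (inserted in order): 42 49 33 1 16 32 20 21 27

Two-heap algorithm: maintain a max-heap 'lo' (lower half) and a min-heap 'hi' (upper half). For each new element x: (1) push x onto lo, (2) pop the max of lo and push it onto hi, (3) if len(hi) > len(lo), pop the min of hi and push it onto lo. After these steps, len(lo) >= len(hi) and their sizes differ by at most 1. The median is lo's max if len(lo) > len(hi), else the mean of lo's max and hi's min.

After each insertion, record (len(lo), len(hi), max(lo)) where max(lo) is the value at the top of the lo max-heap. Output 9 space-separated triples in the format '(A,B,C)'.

Answer: (1,0,42) (1,1,42) (2,1,42) (2,2,33) (3,2,33) (3,3,32) (4,3,32) (4,4,21) (5,4,27)

Derivation:
Step 1: insert 42 -> lo=[42] hi=[] -> (len(lo)=1, len(hi)=0, max(lo)=42)
Step 2: insert 49 -> lo=[42] hi=[49] -> (len(lo)=1, len(hi)=1, max(lo)=42)
Step 3: insert 33 -> lo=[33, 42] hi=[49] -> (len(lo)=2, len(hi)=1, max(lo)=42)
Step 4: insert 1 -> lo=[1, 33] hi=[42, 49] -> (len(lo)=2, len(hi)=2, max(lo)=33)
Step 5: insert 16 -> lo=[1, 16, 33] hi=[42, 49] -> (len(lo)=3, len(hi)=2, max(lo)=33)
Step 6: insert 32 -> lo=[1, 16, 32] hi=[33, 42, 49] -> (len(lo)=3, len(hi)=3, max(lo)=32)
Step 7: insert 20 -> lo=[1, 16, 20, 32] hi=[33, 42, 49] -> (len(lo)=4, len(hi)=3, max(lo)=32)
Step 8: insert 21 -> lo=[1, 16, 20, 21] hi=[32, 33, 42, 49] -> (len(lo)=4, len(hi)=4, max(lo)=21)
Step 9: insert 27 -> lo=[1, 16, 20, 21, 27] hi=[32, 33, 42, 49] -> (len(lo)=5, len(hi)=4, max(lo)=27)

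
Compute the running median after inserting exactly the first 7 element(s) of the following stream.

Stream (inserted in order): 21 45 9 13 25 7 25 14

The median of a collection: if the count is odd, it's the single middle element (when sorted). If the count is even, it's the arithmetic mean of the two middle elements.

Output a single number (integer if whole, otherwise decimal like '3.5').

Answer: 21

Derivation:
Step 1: insert 21 -> lo=[21] (size 1, max 21) hi=[] (size 0) -> median=21
Step 2: insert 45 -> lo=[21] (size 1, max 21) hi=[45] (size 1, min 45) -> median=33
Step 3: insert 9 -> lo=[9, 21] (size 2, max 21) hi=[45] (size 1, min 45) -> median=21
Step 4: insert 13 -> lo=[9, 13] (size 2, max 13) hi=[21, 45] (size 2, min 21) -> median=17
Step 5: insert 25 -> lo=[9, 13, 21] (size 3, max 21) hi=[25, 45] (size 2, min 25) -> median=21
Step 6: insert 7 -> lo=[7, 9, 13] (size 3, max 13) hi=[21, 25, 45] (size 3, min 21) -> median=17
Step 7: insert 25 -> lo=[7, 9, 13, 21] (size 4, max 21) hi=[25, 25, 45] (size 3, min 25) -> median=21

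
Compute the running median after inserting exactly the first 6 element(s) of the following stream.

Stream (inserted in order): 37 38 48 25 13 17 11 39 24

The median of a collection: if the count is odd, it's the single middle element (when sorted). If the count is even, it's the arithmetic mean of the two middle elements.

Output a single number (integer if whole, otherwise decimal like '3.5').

Step 1: insert 37 -> lo=[37] (size 1, max 37) hi=[] (size 0) -> median=37
Step 2: insert 38 -> lo=[37] (size 1, max 37) hi=[38] (size 1, min 38) -> median=37.5
Step 3: insert 48 -> lo=[37, 38] (size 2, max 38) hi=[48] (size 1, min 48) -> median=38
Step 4: insert 25 -> lo=[25, 37] (size 2, max 37) hi=[38, 48] (size 2, min 38) -> median=37.5
Step 5: insert 13 -> lo=[13, 25, 37] (size 3, max 37) hi=[38, 48] (size 2, min 38) -> median=37
Step 6: insert 17 -> lo=[13, 17, 25] (size 3, max 25) hi=[37, 38, 48] (size 3, min 37) -> median=31

Answer: 31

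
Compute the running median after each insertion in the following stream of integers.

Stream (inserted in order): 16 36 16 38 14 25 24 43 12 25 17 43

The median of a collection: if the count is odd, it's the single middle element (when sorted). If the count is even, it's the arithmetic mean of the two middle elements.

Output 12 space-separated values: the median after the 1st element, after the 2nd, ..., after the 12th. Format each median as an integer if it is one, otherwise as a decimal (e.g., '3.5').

Answer: 16 26 16 26 16 20.5 24 24.5 24 24.5 24 24.5

Derivation:
Step 1: insert 16 -> lo=[16] (size 1, max 16) hi=[] (size 0) -> median=16
Step 2: insert 36 -> lo=[16] (size 1, max 16) hi=[36] (size 1, min 36) -> median=26
Step 3: insert 16 -> lo=[16, 16] (size 2, max 16) hi=[36] (size 1, min 36) -> median=16
Step 4: insert 38 -> lo=[16, 16] (size 2, max 16) hi=[36, 38] (size 2, min 36) -> median=26
Step 5: insert 14 -> lo=[14, 16, 16] (size 3, max 16) hi=[36, 38] (size 2, min 36) -> median=16
Step 6: insert 25 -> lo=[14, 16, 16] (size 3, max 16) hi=[25, 36, 38] (size 3, min 25) -> median=20.5
Step 7: insert 24 -> lo=[14, 16, 16, 24] (size 4, max 24) hi=[25, 36, 38] (size 3, min 25) -> median=24
Step 8: insert 43 -> lo=[14, 16, 16, 24] (size 4, max 24) hi=[25, 36, 38, 43] (size 4, min 25) -> median=24.5
Step 9: insert 12 -> lo=[12, 14, 16, 16, 24] (size 5, max 24) hi=[25, 36, 38, 43] (size 4, min 25) -> median=24
Step 10: insert 25 -> lo=[12, 14, 16, 16, 24] (size 5, max 24) hi=[25, 25, 36, 38, 43] (size 5, min 25) -> median=24.5
Step 11: insert 17 -> lo=[12, 14, 16, 16, 17, 24] (size 6, max 24) hi=[25, 25, 36, 38, 43] (size 5, min 25) -> median=24
Step 12: insert 43 -> lo=[12, 14, 16, 16, 17, 24] (size 6, max 24) hi=[25, 25, 36, 38, 43, 43] (size 6, min 25) -> median=24.5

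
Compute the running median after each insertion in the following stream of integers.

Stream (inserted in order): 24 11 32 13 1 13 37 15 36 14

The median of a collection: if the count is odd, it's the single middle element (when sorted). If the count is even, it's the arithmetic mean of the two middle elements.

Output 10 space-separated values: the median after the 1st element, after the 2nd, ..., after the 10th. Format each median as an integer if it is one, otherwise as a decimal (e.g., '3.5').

Answer: 24 17.5 24 18.5 13 13 13 14 15 14.5

Derivation:
Step 1: insert 24 -> lo=[24] (size 1, max 24) hi=[] (size 0) -> median=24
Step 2: insert 11 -> lo=[11] (size 1, max 11) hi=[24] (size 1, min 24) -> median=17.5
Step 3: insert 32 -> lo=[11, 24] (size 2, max 24) hi=[32] (size 1, min 32) -> median=24
Step 4: insert 13 -> lo=[11, 13] (size 2, max 13) hi=[24, 32] (size 2, min 24) -> median=18.5
Step 5: insert 1 -> lo=[1, 11, 13] (size 3, max 13) hi=[24, 32] (size 2, min 24) -> median=13
Step 6: insert 13 -> lo=[1, 11, 13] (size 3, max 13) hi=[13, 24, 32] (size 3, min 13) -> median=13
Step 7: insert 37 -> lo=[1, 11, 13, 13] (size 4, max 13) hi=[24, 32, 37] (size 3, min 24) -> median=13
Step 8: insert 15 -> lo=[1, 11, 13, 13] (size 4, max 13) hi=[15, 24, 32, 37] (size 4, min 15) -> median=14
Step 9: insert 36 -> lo=[1, 11, 13, 13, 15] (size 5, max 15) hi=[24, 32, 36, 37] (size 4, min 24) -> median=15
Step 10: insert 14 -> lo=[1, 11, 13, 13, 14] (size 5, max 14) hi=[15, 24, 32, 36, 37] (size 5, min 15) -> median=14.5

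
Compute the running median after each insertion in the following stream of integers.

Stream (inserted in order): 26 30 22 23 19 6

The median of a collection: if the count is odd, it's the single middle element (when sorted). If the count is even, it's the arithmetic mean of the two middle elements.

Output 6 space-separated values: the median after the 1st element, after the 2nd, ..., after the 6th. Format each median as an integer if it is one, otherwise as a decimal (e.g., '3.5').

Answer: 26 28 26 24.5 23 22.5

Derivation:
Step 1: insert 26 -> lo=[26] (size 1, max 26) hi=[] (size 0) -> median=26
Step 2: insert 30 -> lo=[26] (size 1, max 26) hi=[30] (size 1, min 30) -> median=28
Step 3: insert 22 -> lo=[22, 26] (size 2, max 26) hi=[30] (size 1, min 30) -> median=26
Step 4: insert 23 -> lo=[22, 23] (size 2, max 23) hi=[26, 30] (size 2, min 26) -> median=24.5
Step 5: insert 19 -> lo=[19, 22, 23] (size 3, max 23) hi=[26, 30] (size 2, min 26) -> median=23
Step 6: insert 6 -> lo=[6, 19, 22] (size 3, max 22) hi=[23, 26, 30] (size 3, min 23) -> median=22.5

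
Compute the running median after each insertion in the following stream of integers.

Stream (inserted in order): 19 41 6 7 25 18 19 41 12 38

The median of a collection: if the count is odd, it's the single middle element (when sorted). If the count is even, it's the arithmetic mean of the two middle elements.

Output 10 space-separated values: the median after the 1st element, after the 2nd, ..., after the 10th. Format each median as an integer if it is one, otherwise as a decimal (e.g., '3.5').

Step 1: insert 19 -> lo=[19] (size 1, max 19) hi=[] (size 0) -> median=19
Step 2: insert 41 -> lo=[19] (size 1, max 19) hi=[41] (size 1, min 41) -> median=30
Step 3: insert 6 -> lo=[6, 19] (size 2, max 19) hi=[41] (size 1, min 41) -> median=19
Step 4: insert 7 -> lo=[6, 7] (size 2, max 7) hi=[19, 41] (size 2, min 19) -> median=13
Step 5: insert 25 -> lo=[6, 7, 19] (size 3, max 19) hi=[25, 41] (size 2, min 25) -> median=19
Step 6: insert 18 -> lo=[6, 7, 18] (size 3, max 18) hi=[19, 25, 41] (size 3, min 19) -> median=18.5
Step 7: insert 19 -> lo=[6, 7, 18, 19] (size 4, max 19) hi=[19, 25, 41] (size 3, min 19) -> median=19
Step 8: insert 41 -> lo=[6, 7, 18, 19] (size 4, max 19) hi=[19, 25, 41, 41] (size 4, min 19) -> median=19
Step 9: insert 12 -> lo=[6, 7, 12, 18, 19] (size 5, max 19) hi=[19, 25, 41, 41] (size 4, min 19) -> median=19
Step 10: insert 38 -> lo=[6, 7, 12, 18, 19] (size 5, max 19) hi=[19, 25, 38, 41, 41] (size 5, min 19) -> median=19

Answer: 19 30 19 13 19 18.5 19 19 19 19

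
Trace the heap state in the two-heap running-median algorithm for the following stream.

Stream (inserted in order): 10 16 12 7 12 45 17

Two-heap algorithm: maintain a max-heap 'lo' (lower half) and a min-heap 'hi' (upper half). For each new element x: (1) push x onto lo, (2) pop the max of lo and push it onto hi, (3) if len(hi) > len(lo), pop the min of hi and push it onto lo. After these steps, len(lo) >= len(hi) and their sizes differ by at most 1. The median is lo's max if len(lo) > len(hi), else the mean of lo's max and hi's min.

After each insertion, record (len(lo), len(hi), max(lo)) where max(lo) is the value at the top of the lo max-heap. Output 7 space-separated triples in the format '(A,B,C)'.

Answer: (1,0,10) (1,1,10) (2,1,12) (2,2,10) (3,2,12) (3,3,12) (4,3,12)

Derivation:
Step 1: insert 10 -> lo=[10] hi=[] -> (len(lo)=1, len(hi)=0, max(lo)=10)
Step 2: insert 16 -> lo=[10] hi=[16] -> (len(lo)=1, len(hi)=1, max(lo)=10)
Step 3: insert 12 -> lo=[10, 12] hi=[16] -> (len(lo)=2, len(hi)=1, max(lo)=12)
Step 4: insert 7 -> lo=[7, 10] hi=[12, 16] -> (len(lo)=2, len(hi)=2, max(lo)=10)
Step 5: insert 12 -> lo=[7, 10, 12] hi=[12, 16] -> (len(lo)=3, len(hi)=2, max(lo)=12)
Step 6: insert 45 -> lo=[7, 10, 12] hi=[12, 16, 45] -> (len(lo)=3, len(hi)=3, max(lo)=12)
Step 7: insert 17 -> lo=[7, 10, 12, 12] hi=[16, 17, 45] -> (len(lo)=4, len(hi)=3, max(lo)=12)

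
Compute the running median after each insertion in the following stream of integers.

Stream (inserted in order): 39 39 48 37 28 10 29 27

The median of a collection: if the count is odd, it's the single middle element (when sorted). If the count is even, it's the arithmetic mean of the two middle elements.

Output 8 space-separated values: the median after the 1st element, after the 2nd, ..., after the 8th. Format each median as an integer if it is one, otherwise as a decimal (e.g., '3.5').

Answer: 39 39 39 39 39 38 37 33

Derivation:
Step 1: insert 39 -> lo=[39] (size 1, max 39) hi=[] (size 0) -> median=39
Step 2: insert 39 -> lo=[39] (size 1, max 39) hi=[39] (size 1, min 39) -> median=39
Step 3: insert 48 -> lo=[39, 39] (size 2, max 39) hi=[48] (size 1, min 48) -> median=39
Step 4: insert 37 -> lo=[37, 39] (size 2, max 39) hi=[39, 48] (size 2, min 39) -> median=39
Step 5: insert 28 -> lo=[28, 37, 39] (size 3, max 39) hi=[39, 48] (size 2, min 39) -> median=39
Step 6: insert 10 -> lo=[10, 28, 37] (size 3, max 37) hi=[39, 39, 48] (size 3, min 39) -> median=38
Step 7: insert 29 -> lo=[10, 28, 29, 37] (size 4, max 37) hi=[39, 39, 48] (size 3, min 39) -> median=37
Step 8: insert 27 -> lo=[10, 27, 28, 29] (size 4, max 29) hi=[37, 39, 39, 48] (size 4, min 37) -> median=33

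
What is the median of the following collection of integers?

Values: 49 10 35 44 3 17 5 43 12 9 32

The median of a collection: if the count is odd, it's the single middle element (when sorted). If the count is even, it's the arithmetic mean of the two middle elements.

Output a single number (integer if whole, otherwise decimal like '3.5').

Step 1: insert 49 -> lo=[49] (size 1, max 49) hi=[] (size 0) -> median=49
Step 2: insert 10 -> lo=[10] (size 1, max 10) hi=[49] (size 1, min 49) -> median=29.5
Step 3: insert 35 -> lo=[10, 35] (size 2, max 35) hi=[49] (size 1, min 49) -> median=35
Step 4: insert 44 -> lo=[10, 35] (size 2, max 35) hi=[44, 49] (size 2, min 44) -> median=39.5
Step 5: insert 3 -> lo=[3, 10, 35] (size 3, max 35) hi=[44, 49] (size 2, min 44) -> median=35
Step 6: insert 17 -> lo=[3, 10, 17] (size 3, max 17) hi=[35, 44, 49] (size 3, min 35) -> median=26
Step 7: insert 5 -> lo=[3, 5, 10, 17] (size 4, max 17) hi=[35, 44, 49] (size 3, min 35) -> median=17
Step 8: insert 43 -> lo=[3, 5, 10, 17] (size 4, max 17) hi=[35, 43, 44, 49] (size 4, min 35) -> median=26
Step 9: insert 12 -> lo=[3, 5, 10, 12, 17] (size 5, max 17) hi=[35, 43, 44, 49] (size 4, min 35) -> median=17
Step 10: insert 9 -> lo=[3, 5, 9, 10, 12] (size 5, max 12) hi=[17, 35, 43, 44, 49] (size 5, min 17) -> median=14.5
Step 11: insert 32 -> lo=[3, 5, 9, 10, 12, 17] (size 6, max 17) hi=[32, 35, 43, 44, 49] (size 5, min 32) -> median=17

Answer: 17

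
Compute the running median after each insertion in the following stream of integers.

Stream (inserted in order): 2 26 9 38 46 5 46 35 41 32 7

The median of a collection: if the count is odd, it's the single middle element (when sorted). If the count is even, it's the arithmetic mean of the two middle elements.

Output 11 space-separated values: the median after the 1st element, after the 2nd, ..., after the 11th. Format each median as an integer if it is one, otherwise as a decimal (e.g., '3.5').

Answer: 2 14 9 17.5 26 17.5 26 30.5 35 33.5 32

Derivation:
Step 1: insert 2 -> lo=[2] (size 1, max 2) hi=[] (size 0) -> median=2
Step 2: insert 26 -> lo=[2] (size 1, max 2) hi=[26] (size 1, min 26) -> median=14
Step 3: insert 9 -> lo=[2, 9] (size 2, max 9) hi=[26] (size 1, min 26) -> median=9
Step 4: insert 38 -> lo=[2, 9] (size 2, max 9) hi=[26, 38] (size 2, min 26) -> median=17.5
Step 5: insert 46 -> lo=[2, 9, 26] (size 3, max 26) hi=[38, 46] (size 2, min 38) -> median=26
Step 6: insert 5 -> lo=[2, 5, 9] (size 3, max 9) hi=[26, 38, 46] (size 3, min 26) -> median=17.5
Step 7: insert 46 -> lo=[2, 5, 9, 26] (size 4, max 26) hi=[38, 46, 46] (size 3, min 38) -> median=26
Step 8: insert 35 -> lo=[2, 5, 9, 26] (size 4, max 26) hi=[35, 38, 46, 46] (size 4, min 35) -> median=30.5
Step 9: insert 41 -> lo=[2, 5, 9, 26, 35] (size 5, max 35) hi=[38, 41, 46, 46] (size 4, min 38) -> median=35
Step 10: insert 32 -> lo=[2, 5, 9, 26, 32] (size 5, max 32) hi=[35, 38, 41, 46, 46] (size 5, min 35) -> median=33.5
Step 11: insert 7 -> lo=[2, 5, 7, 9, 26, 32] (size 6, max 32) hi=[35, 38, 41, 46, 46] (size 5, min 35) -> median=32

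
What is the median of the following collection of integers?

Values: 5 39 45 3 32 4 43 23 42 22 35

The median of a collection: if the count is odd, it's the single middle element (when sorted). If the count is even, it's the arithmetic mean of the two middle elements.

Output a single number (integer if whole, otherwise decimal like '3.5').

Step 1: insert 5 -> lo=[5] (size 1, max 5) hi=[] (size 0) -> median=5
Step 2: insert 39 -> lo=[5] (size 1, max 5) hi=[39] (size 1, min 39) -> median=22
Step 3: insert 45 -> lo=[5, 39] (size 2, max 39) hi=[45] (size 1, min 45) -> median=39
Step 4: insert 3 -> lo=[3, 5] (size 2, max 5) hi=[39, 45] (size 2, min 39) -> median=22
Step 5: insert 32 -> lo=[3, 5, 32] (size 3, max 32) hi=[39, 45] (size 2, min 39) -> median=32
Step 6: insert 4 -> lo=[3, 4, 5] (size 3, max 5) hi=[32, 39, 45] (size 3, min 32) -> median=18.5
Step 7: insert 43 -> lo=[3, 4, 5, 32] (size 4, max 32) hi=[39, 43, 45] (size 3, min 39) -> median=32
Step 8: insert 23 -> lo=[3, 4, 5, 23] (size 4, max 23) hi=[32, 39, 43, 45] (size 4, min 32) -> median=27.5
Step 9: insert 42 -> lo=[3, 4, 5, 23, 32] (size 5, max 32) hi=[39, 42, 43, 45] (size 4, min 39) -> median=32
Step 10: insert 22 -> lo=[3, 4, 5, 22, 23] (size 5, max 23) hi=[32, 39, 42, 43, 45] (size 5, min 32) -> median=27.5
Step 11: insert 35 -> lo=[3, 4, 5, 22, 23, 32] (size 6, max 32) hi=[35, 39, 42, 43, 45] (size 5, min 35) -> median=32

Answer: 32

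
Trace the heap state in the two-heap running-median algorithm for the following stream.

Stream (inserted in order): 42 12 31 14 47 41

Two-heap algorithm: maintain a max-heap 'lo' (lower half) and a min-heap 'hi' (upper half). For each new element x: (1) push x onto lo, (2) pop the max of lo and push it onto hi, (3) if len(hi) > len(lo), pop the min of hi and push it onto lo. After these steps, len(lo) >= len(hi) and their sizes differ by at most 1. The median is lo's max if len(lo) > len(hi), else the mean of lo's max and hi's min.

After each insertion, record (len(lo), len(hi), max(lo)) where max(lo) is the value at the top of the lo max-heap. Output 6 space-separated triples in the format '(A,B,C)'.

Step 1: insert 42 -> lo=[42] hi=[] -> (len(lo)=1, len(hi)=0, max(lo)=42)
Step 2: insert 12 -> lo=[12] hi=[42] -> (len(lo)=1, len(hi)=1, max(lo)=12)
Step 3: insert 31 -> lo=[12, 31] hi=[42] -> (len(lo)=2, len(hi)=1, max(lo)=31)
Step 4: insert 14 -> lo=[12, 14] hi=[31, 42] -> (len(lo)=2, len(hi)=2, max(lo)=14)
Step 5: insert 47 -> lo=[12, 14, 31] hi=[42, 47] -> (len(lo)=3, len(hi)=2, max(lo)=31)
Step 6: insert 41 -> lo=[12, 14, 31] hi=[41, 42, 47] -> (len(lo)=3, len(hi)=3, max(lo)=31)

Answer: (1,0,42) (1,1,12) (2,1,31) (2,2,14) (3,2,31) (3,3,31)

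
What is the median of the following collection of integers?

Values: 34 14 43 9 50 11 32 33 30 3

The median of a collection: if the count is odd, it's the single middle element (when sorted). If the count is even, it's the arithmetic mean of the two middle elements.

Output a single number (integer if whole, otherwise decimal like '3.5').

Step 1: insert 34 -> lo=[34] (size 1, max 34) hi=[] (size 0) -> median=34
Step 2: insert 14 -> lo=[14] (size 1, max 14) hi=[34] (size 1, min 34) -> median=24
Step 3: insert 43 -> lo=[14, 34] (size 2, max 34) hi=[43] (size 1, min 43) -> median=34
Step 4: insert 9 -> lo=[9, 14] (size 2, max 14) hi=[34, 43] (size 2, min 34) -> median=24
Step 5: insert 50 -> lo=[9, 14, 34] (size 3, max 34) hi=[43, 50] (size 2, min 43) -> median=34
Step 6: insert 11 -> lo=[9, 11, 14] (size 3, max 14) hi=[34, 43, 50] (size 3, min 34) -> median=24
Step 7: insert 32 -> lo=[9, 11, 14, 32] (size 4, max 32) hi=[34, 43, 50] (size 3, min 34) -> median=32
Step 8: insert 33 -> lo=[9, 11, 14, 32] (size 4, max 32) hi=[33, 34, 43, 50] (size 4, min 33) -> median=32.5
Step 9: insert 30 -> lo=[9, 11, 14, 30, 32] (size 5, max 32) hi=[33, 34, 43, 50] (size 4, min 33) -> median=32
Step 10: insert 3 -> lo=[3, 9, 11, 14, 30] (size 5, max 30) hi=[32, 33, 34, 43, 50] (size 5, min 32) -> median=31

Answer: 31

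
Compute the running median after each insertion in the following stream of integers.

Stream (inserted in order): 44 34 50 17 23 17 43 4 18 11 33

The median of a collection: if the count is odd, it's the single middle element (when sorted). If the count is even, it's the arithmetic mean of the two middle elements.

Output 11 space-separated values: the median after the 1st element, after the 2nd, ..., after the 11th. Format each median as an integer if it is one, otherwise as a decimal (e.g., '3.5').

Step 1: insert 44 -> lo=[44] (size 1, max 44) hi=[] (size 0) -> median=44
Step 2: insert 34 -> lo=[34] (size 1, max 34) hi=[44] (size 1, min 44) -> median=39
Step 3: insert 50 -> lo=[34, 44] (size 2, max 44) hi=[50] (size 1, min 50) -> median=44
Step 4: insert 17 -> lo=[17, 34] (size 2, max 34) hi=[44, 50] (size 2, min 44) -> median=39
Step 5: insert 23 -> lo=[17, 23, 34] (size 3, max 34) hi=[44, 50] (size 2, min 44) -> median=34
Step 6: insert 17 -> lo=[17, 17, 23] (size 3, max 23) hi=[34, 44, 50] (size 3, min 34) -> median=28.5
Step 7: insert 43 -> lo=[17, 17, 23, 34] (size 4, max 34) hi=[43, 44, 50] (size 3, min 43) -> median=34
Step 8: insert 4 -> lo=[4, 17, 17, 23] (size 4, max 23) hi=[34, 43, 44, 50] (size 4, min 34) -> median=28.5
Step 9: insert 18 -> lo=[4, 17, 17, 18, 23] (size 5, max 23) hi=[34, 43, 44, 50] (size 4, min 34) -> median=23
Step 10: insert 11 -> lo=[4, 11, 17, 17, 18] (size 5, max 18) hi=[23, 34, 43, 44, 50] (size 5, min 23) -> median=20.5
Step 11: insert 33 -> lo=[4, 11, 17, 17, 18, 23] (size 6, max 23) hi=[33, 34, 43, 44, 50] (size 5, min 33) -> median=23

Answer: 44 39 44 39 34 28.5 34 28.5 23 20.5 23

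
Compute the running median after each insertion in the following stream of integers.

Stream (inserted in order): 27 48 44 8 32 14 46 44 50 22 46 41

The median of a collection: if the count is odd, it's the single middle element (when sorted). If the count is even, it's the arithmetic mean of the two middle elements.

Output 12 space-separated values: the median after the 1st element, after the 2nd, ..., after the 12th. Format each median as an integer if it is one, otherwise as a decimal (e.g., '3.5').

Step 1: insert 27 -> lo=[27] (size 1, max 27) hi=[] (size 0) -> median=27
Step 2: insert 48 -> lo=[27] (size 1, max 27) hi=[48] (size 1, min 48) -> median=37.5
Step 3: insert 44 -> lo=[27, 44] (size 2, max 44) hi=[48] (size 1, min 48) -> median=44
Step 4: insert 8 -> lo=[8, 27] (size 2, max 27) hi=[44, 48] (size 2, min 44) -> median=35.5
Step 5: insert 32 -> lo=[8, 27, 32] (size 3, max 32) hi=[44, 48] (size 2, min 44) -> median=32
Step 6: insert 14 -> lo=[8, 14, 27] (size 3, max 27) hi=[32, 44, 48] (size 3, min 32) -> median=29.5
Step 7: insert 46 -> lo=[8, 14, 27, 32] (size 4, max 32) hi=[44, 46, 48] (size 3, min 44) -> median=32
Step 8: insert 44 -> lo=[8, 14, 27, 32] (size 4, max 32) hi=[44, 44, 46, 48] (size 4, min 44) -> median=38
Step 9: insert 50 -> lo=[8, 14, 27, 32, 44] (size 5, max 44) hi=[44, 46, 48, 50] (size 4, min 44) -> median=44
Step 10: insert 22 -> lo=[8, 14, 22, 27, 32] (size 5, max 32) hi=[44, 44, 46, 48, 50] (size 5, min 44) -> median=38
Step 11: insert 46 -> lo=[8, 14, 22, 27, 32, 44] (size 6, max 44) hi=[44, 46, 46, 48, 50] (size 5, min 44) -> median=44
Step 12: insert 41 -> lo=[8, 14, 22, 27, 32, 41] (size 6, max 41) hi=[44, 44, 46, 46, 48, 50] (size 6, min 44) -> median=42.5

Answer: 27 37.5 44 35.5 32 29.5 32 38 44 38 44 42.5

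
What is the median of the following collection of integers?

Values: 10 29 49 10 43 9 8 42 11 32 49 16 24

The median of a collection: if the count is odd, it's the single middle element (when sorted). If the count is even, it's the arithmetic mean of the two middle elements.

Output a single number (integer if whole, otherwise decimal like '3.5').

Answer: 24

Derivation:
Step 1: insert 10 -> lo=[10] (size 1, max 10) hi=[] (size 0) -> median=10
Step 2: insert 29 -> lo=[10] (size 1, max 10) hi=[29] (size 1, min 29) -> median=19.5
Step 3: insert 49 -> lo=[10, 29] (size 2, max 29) hi=[49] (size 1, min 49) -> median=29
Step 4: insert 10 -> lo=[10, 10] (size 2, max 10) hi=[29, 49] (size 2, min 29) -> median=19.5
Step 5: insert 43 -> lo=[10, 10, 29] (size 3, max 29) hi=[43, 49] (size 2, min 43) -> median=29
Step 6: insert 9 -> lo=[9, 10, 10] (size 3, max 10) hi=[29, 43, 49] (size 3, min 29) -> median=19.5
Step 7: insert 8 -> lo=[8, 9, 10, 10] (size 4, max 10) hi=[29, 43, 49] (size 3, min 29) -> median=10
Step 8: insert 42 -> lo=[8, 9, 10, 10] (size 4, max 10) hi=[29, 42, 43, 49] (size 4, min 29) -> median=19.5
Step 9: insert 11 -> lo=[8, 9, 10, 10, 11] (size 5, max 11) hi=[29, 42, 43, 49] (size 4, min 29) -> median=11
Step 10: insert 32 -> lo=[8, 9, 10, 10, 11] (size 5, max 11) hi=[29, 32, 42, 43, 49] (size 5, min 29) -> median=20
Step 11: insert 49 -> lo=[8, 9, 10, 10, 11, 29] (size 6, max 29) hi=[32, 42, 43, 49, 49] (size 5, min 32) -> median=29
Step 12: insert 16 -> lo=[8, 9, 10, 10, 11, 16] (size 6, max 16) hi=[29, 32, 42, 43, 49, 49] (size 6, min 29) -> median=22.5
Step 13: insert 24 -> lo=[8, 9, 10, 10, 11, 16, 24] (size 7, max 24) hi=[29, 32, 42, 43, 49, 49] (size 6, min 29) -> median=24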